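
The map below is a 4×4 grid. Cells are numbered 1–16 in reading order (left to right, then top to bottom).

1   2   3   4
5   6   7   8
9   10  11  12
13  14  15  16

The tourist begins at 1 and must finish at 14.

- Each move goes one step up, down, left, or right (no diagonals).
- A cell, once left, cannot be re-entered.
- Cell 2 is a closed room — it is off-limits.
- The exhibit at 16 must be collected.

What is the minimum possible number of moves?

Any route passes through 16 somewhere between 1 and 14. Summing Manhattan distances along the two legs (1 → 16 → 14) gives a lower bound of 6 + 2 = 8 moves.
A route of 8 moves achieves this: 1 → 5 → 9 → 10 → 11 → 12 → 16 → 15 → 14.
Since 8 matches the lower bound, it is optimal.

8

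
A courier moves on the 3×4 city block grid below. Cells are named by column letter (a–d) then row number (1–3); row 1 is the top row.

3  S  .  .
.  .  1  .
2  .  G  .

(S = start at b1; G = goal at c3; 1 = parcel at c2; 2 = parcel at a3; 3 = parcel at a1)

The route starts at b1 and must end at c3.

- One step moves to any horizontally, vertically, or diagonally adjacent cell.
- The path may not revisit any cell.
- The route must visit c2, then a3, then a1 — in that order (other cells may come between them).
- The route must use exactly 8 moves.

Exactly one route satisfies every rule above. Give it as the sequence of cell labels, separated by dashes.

The waypoints must appear in the order c2, a3, a1, with no cell reused.
Route from b1: right to c1, down to c2, down-left to b3, left to a3, 2× up (reaching a1), 2× down-right (reaching c3) — 8 moves in all.
Check: order respected (1 at step 2, 2 at step 4, 3 at step 6); 8 moves as required.

b1 - c1 - c2 - b3 - a3 - a2 - a1 - b2 - c3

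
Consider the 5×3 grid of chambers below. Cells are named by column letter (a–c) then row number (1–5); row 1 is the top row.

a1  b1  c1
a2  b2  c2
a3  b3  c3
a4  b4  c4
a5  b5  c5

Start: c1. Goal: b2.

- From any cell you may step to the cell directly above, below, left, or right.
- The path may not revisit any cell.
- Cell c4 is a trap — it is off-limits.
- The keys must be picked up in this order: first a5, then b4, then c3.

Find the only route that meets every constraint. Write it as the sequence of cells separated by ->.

The waypoints must appear in the order a5, b4, c3, with no cell reused.
Route from c1: left 2 to a1, down 4 to a5, right 1 to b5, up 2 to b3, right 1 to c3, up 1 to c2, left 1 to b2 — 12 moves in all.
Check: order respected (a5 at step 6, b4 at step 8, c3 at step 10).

c1 -> b1 -> a1 -> a2 -> a3 -> a4 -> a5 -> b5 -> b4 -> b3 -> c3 -> c2 -> b2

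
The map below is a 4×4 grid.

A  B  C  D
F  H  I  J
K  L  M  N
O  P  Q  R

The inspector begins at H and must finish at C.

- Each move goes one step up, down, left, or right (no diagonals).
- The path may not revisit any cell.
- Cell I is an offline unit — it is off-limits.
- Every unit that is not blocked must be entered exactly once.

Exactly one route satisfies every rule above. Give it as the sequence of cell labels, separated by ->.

H -> B -> A -> F -> K -> O -> P -> L -> M -> Q -> R -> N -> J -> D -> C

Need to visit all 15 open cells exactly once, starting at H and ending at C.
Cell A has only two open neighbours (F and B), so the path must pass straight through it: one of those is the cell it's entered from and the other is where it exits.
Route from H: up to B, left to A, 3× down (reaching O), right to P, up to L, right to M, down to Q, right to R, 3× up (reaching D), left to C — 14 moves in all.
Check: all 15 open cells covered.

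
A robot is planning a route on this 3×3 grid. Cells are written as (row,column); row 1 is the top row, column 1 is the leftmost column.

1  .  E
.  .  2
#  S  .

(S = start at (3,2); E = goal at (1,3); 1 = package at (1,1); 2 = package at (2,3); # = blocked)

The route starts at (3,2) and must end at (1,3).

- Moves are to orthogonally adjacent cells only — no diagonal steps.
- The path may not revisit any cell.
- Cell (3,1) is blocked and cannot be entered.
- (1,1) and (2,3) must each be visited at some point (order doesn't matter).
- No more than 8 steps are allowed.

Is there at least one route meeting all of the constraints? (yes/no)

yes

One route that works: (3,2) → (3,3) → (2,3) → (2,2) → (2,1) → (1,1) → (1,2) → (1,3).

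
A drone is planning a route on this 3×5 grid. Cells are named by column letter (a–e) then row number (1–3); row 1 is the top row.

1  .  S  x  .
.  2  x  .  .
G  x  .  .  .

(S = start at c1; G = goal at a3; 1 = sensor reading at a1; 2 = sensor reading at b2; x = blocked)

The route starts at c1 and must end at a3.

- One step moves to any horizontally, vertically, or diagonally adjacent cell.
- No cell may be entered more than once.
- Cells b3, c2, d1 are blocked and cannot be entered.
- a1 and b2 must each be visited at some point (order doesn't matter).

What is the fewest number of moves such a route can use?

Any route passes through a1 and b2 in some order between c1 and a3. Summing Chebyshev distances along each leg and taking the cheapest ordering (c1 → a1 → b2 → a3) gives a lower bound of 2 + 1 + 1 = 4 moves.
A route of 4 moves achieves this: c1 → b1 → a1 → b2 → a3.
Since 4 matches the lower bound, it is optimal.

4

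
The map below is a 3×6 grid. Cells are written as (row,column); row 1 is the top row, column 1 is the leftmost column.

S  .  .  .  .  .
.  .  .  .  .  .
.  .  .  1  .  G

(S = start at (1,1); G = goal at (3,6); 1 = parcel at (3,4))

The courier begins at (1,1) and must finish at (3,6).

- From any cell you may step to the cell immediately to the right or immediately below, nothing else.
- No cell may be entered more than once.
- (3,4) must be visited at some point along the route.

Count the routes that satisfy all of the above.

A right/down-only route from (1,1) to (3,6) makes exactly 2 down-moves and 5 right-moves in some order.
With no other constraints that would be C(7,2) = 21 routes.
Split at (3,4) and multiply the segment counts: (1,1)→(3,4): 10; (3,4)→(3,6): 1; product = 10.
That gives 10 routes.

10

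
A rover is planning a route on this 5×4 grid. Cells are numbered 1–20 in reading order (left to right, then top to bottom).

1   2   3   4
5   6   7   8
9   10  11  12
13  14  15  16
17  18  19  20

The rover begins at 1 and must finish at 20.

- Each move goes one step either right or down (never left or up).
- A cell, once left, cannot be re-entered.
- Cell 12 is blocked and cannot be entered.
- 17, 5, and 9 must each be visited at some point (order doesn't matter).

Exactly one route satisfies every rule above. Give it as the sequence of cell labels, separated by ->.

Moves only go right or down, so the column and row indices never decrease.
Route from 1: 4× down (reaching 17), 3× right (reaching 20) — 7 moves in all.
Check: all required cells visited.

1 -> 5 -> 9 -> 13 -> 17 -> 18 -> 19 -> 20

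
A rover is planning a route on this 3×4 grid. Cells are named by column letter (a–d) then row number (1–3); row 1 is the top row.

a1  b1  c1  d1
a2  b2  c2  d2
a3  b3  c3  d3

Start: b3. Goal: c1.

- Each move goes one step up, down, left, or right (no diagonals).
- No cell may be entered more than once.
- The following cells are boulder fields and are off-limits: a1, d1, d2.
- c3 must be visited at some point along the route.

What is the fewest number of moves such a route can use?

3

Any route passes through c3 somewhere between b3 and c1. Summing Manhattan distances along the two legs (b3 → c3 → c1) gives a lower bound of 1 + 2 = 3 moves.
A route of 3 moves achieves this: b3 → c3 → c2 → c1.
Since 3 matches the lower bound, it is optimal.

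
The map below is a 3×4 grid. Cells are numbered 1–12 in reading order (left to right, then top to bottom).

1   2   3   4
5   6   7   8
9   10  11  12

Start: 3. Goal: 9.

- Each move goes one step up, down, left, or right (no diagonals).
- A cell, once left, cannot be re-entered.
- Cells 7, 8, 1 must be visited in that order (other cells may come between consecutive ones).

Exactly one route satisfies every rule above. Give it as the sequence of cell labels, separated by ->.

The waypoints must appear in the order 7, 8, 1, with no cell reused.
Route from 3: down 1 to 7, right 1 to 8, down 1 to 12, left 2 to 10, up 2 to 2, left 1 to 1, down 2 to 9 — 10 moves in all.
Check: order respected (7 at step 1, 8 at step 2, 1 at step 8).

3 -> 7 -> 8 -> 12 -> 11 -> 10 -> 6 -> 2 -> 1 -> 5 -> 9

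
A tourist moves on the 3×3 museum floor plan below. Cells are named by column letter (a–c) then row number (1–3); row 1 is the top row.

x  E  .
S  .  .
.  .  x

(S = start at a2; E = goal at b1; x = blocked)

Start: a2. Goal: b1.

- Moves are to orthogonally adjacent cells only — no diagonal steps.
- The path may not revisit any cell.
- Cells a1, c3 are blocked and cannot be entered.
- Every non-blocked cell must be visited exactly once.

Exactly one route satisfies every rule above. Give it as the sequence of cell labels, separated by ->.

Need to visit all 7 open cells exactly once, starting at a2 and ending at b1.
Route from a2: down 1 to a3, right 1 to b3, up 1 to b2, right 1 to c2, up 1 to c1, left 1 to b1 — 6 moves in all.
Check: all 7 open cells covered.

a2 -> a3 -> b3 -> b2 -> c2 -> c1 -> b1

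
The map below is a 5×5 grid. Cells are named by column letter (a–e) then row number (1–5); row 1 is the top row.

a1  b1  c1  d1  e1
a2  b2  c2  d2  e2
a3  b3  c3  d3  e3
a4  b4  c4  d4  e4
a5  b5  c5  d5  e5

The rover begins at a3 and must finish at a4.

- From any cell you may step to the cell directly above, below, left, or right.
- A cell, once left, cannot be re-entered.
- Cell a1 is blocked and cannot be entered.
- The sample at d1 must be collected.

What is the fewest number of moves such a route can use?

Any route passes through d1 somewhere between a3 and a4. Summing Manhattan distances along the two legs (a3 → d1 → a4) gives a lower bound of 5 + 6 = 11 moves.
A route of 11 moves achieves this: a3 → a2 → b2 → b1 → c1 → d1 → d2 → d3 → d4 → c4 → b4 → a4.
Since 11 matches the lower bound, it is optimal.

11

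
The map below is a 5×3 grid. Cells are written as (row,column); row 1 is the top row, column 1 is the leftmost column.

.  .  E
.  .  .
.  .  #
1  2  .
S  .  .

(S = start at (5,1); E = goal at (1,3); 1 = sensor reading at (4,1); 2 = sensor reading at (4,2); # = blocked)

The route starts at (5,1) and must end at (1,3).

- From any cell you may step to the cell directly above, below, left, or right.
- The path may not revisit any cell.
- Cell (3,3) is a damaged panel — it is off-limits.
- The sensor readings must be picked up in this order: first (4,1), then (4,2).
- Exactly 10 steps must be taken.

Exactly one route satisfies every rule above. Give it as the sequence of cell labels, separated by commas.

The waypoints must appear in the order (4,1), (4,2), with no cell reused.
Route from (5,1): up to (4,1), right to (4,2), up to (3,2), left to (3,1), 2× up (reaching (1,1)), right to (1,2), down to (2,2), right to (2,3), up to (1,3) — 10 moves in all.
Check: order respected (1 at step 1, 2 at step 2); 10 moves as required.

(5,1), (4,1), (4,2), (3,2), (3,1), (2,1), (1,1), (1,2), (2,2), (2,3), (1,3)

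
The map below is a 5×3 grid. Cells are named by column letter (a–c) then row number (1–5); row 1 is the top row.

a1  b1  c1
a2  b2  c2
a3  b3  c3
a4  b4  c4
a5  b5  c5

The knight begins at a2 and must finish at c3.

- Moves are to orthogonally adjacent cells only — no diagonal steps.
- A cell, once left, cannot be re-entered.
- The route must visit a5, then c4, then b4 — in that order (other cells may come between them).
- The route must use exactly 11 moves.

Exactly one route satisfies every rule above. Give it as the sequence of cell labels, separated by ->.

The waypoints must appear in the order a5, c4, b4, with no cell reused.
Route from a2: 3× down (reaching a5), 2× right (reaching c5), up to c4, left to b4, 2× up (reaching b2), right to c2, down to c3 — 11 moves in all.
Check: order respected (a5 at step 3, c4 at step 6, b4 at step 7); 11 moves as required.

a2 -> a3 -> a4 -> a5 -> b5 -> c5 -> c4 -> b4 -> b3 -> b2 -> c2 -> c3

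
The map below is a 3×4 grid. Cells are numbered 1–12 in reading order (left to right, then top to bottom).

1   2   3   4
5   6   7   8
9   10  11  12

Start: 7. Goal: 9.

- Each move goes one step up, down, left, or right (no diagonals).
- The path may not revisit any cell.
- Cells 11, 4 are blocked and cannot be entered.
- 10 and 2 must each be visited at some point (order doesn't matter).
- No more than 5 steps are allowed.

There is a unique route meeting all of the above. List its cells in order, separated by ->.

The budget equals the shortest possible length, so every move has to be on a shortest route through the required cells.
Route from 7: up to 3, left to 2, 2× down (reaching 10), left to 9 — 5 moves in all.
Check: all required cells visited; 5 ≤ 5 moves.

7 -> 3 -> 2 -> 6 -> 10 -> 9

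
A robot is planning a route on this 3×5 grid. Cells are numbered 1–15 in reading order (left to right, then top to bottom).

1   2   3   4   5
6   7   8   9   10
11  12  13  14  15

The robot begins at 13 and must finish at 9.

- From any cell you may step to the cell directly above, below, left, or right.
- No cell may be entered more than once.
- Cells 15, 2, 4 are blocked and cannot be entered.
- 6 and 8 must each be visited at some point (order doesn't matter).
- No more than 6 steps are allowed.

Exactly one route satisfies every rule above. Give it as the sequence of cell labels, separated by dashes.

The budget equals the shortest possible length, so every move has to be on a shortest route through the required cells.
Route from 13: left 2 to 11, up 1 to 6, right 3 to 9 — 6 moves in all.
Check: all required cells visited; 6 ≤ 6 moves.

13 - 12 - 11 - 6 - 7 - 8 - 9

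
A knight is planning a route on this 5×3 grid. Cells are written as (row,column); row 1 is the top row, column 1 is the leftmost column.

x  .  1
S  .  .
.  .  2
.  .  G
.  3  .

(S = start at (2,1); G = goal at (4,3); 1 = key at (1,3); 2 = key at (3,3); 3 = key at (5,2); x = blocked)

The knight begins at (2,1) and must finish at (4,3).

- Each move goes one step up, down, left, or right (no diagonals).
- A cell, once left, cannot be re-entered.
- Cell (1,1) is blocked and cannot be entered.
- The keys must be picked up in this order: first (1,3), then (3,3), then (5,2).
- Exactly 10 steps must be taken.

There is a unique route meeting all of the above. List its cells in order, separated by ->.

The waypoints must appear in the order (1,3), (3,3), (5,2), with no cell reused.
Route from (2,1): right 1 to (2,2), up 1 to (1,2), right 1 to (1,3), down 2 to (3,3), left 1 to (3,2), down 2 to (5,2), right 1 to (5,3), up 1 to (4,3) — 10 moves in all.
Check: order respected (1 at step 3, 2 at step 5, 3 at step 8); 10 moves as required.

(2,1) -> (2,2) -> (1,2) -> (1,3) -> (2,3) -> (3,3) -> (3,2) -> (4,2) -> (5,2) -> (5,3) -> (4,3)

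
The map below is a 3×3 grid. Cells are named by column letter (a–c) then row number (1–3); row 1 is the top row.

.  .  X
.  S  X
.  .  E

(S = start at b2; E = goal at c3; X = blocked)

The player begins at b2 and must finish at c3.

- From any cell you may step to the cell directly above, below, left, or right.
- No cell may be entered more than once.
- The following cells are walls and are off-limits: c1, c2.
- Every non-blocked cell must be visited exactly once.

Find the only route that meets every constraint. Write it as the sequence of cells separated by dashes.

b2 - b1 - a1 - a2 - a3 - b3 - c3

Need to visit all 7 open cells exactly once, starting at b2 and ending at c3.
Route from b2: up to b1, left to a1, 2× down (reaching a3), 2× right (reaching c3) — 6 moves in all.
Check: all 7 open cells covered.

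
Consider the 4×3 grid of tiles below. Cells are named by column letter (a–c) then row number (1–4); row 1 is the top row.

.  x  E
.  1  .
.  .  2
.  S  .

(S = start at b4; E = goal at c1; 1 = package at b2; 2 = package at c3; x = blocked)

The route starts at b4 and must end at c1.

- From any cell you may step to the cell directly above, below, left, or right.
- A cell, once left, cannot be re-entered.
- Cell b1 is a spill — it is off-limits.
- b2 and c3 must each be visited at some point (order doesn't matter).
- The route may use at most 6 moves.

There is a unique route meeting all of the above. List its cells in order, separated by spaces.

b4 c4 c3 b3 b2 c2 c1

The 6-move cap with required stops at b2, c3 leaves no slack for detours.
Route from b4: right 1 to c4, up 1 to c3, left 1 to b3, up 1 to b2, right 1 to c2, up 1 to c1 — 6 moves in all.
Check: all required cells visited; 6 ≤ 6 moves.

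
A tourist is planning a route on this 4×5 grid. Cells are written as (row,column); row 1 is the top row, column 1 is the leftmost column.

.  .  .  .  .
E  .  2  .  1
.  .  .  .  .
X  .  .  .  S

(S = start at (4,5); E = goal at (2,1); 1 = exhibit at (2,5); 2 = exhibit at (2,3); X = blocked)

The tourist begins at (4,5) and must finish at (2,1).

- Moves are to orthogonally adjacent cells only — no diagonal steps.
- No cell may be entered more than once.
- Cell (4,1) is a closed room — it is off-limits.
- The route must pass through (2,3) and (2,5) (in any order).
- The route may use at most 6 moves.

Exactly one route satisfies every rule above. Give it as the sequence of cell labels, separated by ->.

(4,5) -> (3,5) -> (2,5) -> (2,4) -> (2,3) -> (2,2) -> (2,1)

The budget equals the shortest possible length, so every move has to be on a shortest route through the required cells.
Route from (4,5): up 2 to (2,5), left 4 to (2,1) — 6 moves in all.
Check: all required cells visited; 6 ≤ 6 moves.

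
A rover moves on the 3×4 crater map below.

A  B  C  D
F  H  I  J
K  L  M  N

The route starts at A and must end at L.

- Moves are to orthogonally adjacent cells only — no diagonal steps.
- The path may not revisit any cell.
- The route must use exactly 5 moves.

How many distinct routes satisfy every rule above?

Need simple routes of exactly 5 moves from A to L (Manhattan distance 3, so 1 moves are spent on a detour and 1 undoing it).
Enumerating: A F H I M L | A B H F K L | A B H I M L | A B C I M L | A B C I H L.
That gives 5 routes.

5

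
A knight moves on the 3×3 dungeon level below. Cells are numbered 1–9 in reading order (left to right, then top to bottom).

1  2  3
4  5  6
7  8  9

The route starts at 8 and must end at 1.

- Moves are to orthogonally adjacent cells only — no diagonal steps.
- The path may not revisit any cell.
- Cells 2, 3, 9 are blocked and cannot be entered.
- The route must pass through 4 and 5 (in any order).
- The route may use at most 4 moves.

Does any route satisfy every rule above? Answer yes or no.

One route that works: 8 → 5 → 4 → 1.

yes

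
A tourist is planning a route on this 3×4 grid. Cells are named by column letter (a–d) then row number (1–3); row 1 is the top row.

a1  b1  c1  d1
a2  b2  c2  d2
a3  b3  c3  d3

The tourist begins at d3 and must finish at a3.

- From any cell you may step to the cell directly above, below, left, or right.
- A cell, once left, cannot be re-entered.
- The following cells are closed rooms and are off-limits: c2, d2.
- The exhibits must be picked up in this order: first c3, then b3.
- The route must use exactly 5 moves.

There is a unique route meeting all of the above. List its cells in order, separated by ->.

d3 -> c3 -> b3 -> b2 -> a2 -> a3

The waypoints must appear in the order c3, b3, with no cell reused.
Route from d3: left 2 to b3, up 1 to b2, left 1 to a2, down 1 to a3 — 5 moves in all.
Check: order respected (c3 at step 1, b3 at step 2); 5 moves as required.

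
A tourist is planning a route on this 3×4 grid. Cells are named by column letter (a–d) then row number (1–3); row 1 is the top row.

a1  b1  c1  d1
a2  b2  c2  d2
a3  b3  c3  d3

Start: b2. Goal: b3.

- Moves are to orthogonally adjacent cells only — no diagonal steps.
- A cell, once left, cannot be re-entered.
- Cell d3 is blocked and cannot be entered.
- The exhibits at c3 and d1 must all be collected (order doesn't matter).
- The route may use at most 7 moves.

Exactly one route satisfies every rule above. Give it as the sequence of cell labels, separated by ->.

b2 -> b1 -> c1 -> d1 -> d2 -> c2 -> c3 -> b3

The 7-move cap with required stops at c3, d1 leaves no slack for detours.
Route from b2: up to b1, 2× right (reaching d1), down to d2, left to c2, down to c3, left to b3 — 7 moves in all.
Check: all required cells visited; 7 ≤ 7 moves.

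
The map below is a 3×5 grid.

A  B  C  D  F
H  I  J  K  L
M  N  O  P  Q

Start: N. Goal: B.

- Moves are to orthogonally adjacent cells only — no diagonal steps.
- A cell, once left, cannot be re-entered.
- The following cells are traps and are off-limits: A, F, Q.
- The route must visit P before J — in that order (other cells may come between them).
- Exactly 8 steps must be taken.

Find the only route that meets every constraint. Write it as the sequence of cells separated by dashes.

The waypoints must appear in the order P, J, with no cell reused.
Route from N: 2× right (reaching P), 2× up (reaching D), left to C, down to J, left to I, up to B — 8 moves in all.
Check: order respected (P at step 2, J at step 6); 8 moves as required.

N - O - P - K - D - C - J - I - B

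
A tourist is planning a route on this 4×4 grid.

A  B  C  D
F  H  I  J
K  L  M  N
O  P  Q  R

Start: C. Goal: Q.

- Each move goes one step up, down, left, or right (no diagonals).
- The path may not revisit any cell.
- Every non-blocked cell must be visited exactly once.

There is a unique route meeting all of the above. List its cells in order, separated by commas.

C, D, J, I, H, B, A, F, K, O, P, L, M, N, R, Q

Need to visit all 16 open cells exactly once, starting at C and ending at Q.
Cell A has only two open neighbours (F and B), so the path must pass straight through it: one of those is the cell it's entered from and the other is where it exits.
Route from C: right 1 to D, down 1 to J, left 2 to H, up 1 to B, left 1 to A, down 3 to O, right 1 to P, up 1 to L, right 2 to N, down 1 to R, left 1 to Q — 15 moves in all.
Check: all 16 open cells covered.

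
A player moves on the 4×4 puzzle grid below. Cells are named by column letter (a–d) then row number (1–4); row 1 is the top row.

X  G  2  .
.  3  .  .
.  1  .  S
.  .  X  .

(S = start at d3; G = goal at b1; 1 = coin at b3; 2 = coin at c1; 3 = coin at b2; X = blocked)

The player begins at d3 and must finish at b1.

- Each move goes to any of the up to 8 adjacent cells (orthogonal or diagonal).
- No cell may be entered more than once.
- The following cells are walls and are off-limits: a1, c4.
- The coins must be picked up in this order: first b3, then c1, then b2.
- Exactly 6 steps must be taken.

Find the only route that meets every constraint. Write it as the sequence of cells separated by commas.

The waypoints must appear in the order b3, c1, b2, with no cell reused.
Route from d3: 2× left (reaching b3), up-right to c2, up to c1, down-left to b2, up to b1 — 6 moves in all.
Check: order respected (1 at step 2, 2 at step 4, 3 at step 5); 6 moves as required.

d3, c3, b3, c2, c1, b2, b1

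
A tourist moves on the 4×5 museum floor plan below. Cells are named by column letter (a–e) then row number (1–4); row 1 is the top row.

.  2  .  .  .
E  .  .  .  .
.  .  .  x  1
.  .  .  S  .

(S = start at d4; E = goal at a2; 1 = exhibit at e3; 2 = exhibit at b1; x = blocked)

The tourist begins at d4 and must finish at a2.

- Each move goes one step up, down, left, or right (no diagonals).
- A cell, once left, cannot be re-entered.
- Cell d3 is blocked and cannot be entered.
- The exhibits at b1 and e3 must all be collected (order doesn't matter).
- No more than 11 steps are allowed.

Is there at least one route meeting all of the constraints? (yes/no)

yes

One route that works: d4 → e4 → e3 → e2 → e1 → d1 → c1 → b1 → b2 → a2.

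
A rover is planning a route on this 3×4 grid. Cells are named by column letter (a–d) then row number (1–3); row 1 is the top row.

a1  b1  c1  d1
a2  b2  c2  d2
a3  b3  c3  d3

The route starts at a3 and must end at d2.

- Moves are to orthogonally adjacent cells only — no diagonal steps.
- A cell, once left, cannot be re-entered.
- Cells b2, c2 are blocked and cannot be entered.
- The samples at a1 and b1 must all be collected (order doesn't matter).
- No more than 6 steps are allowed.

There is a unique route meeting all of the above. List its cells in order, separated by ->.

The budget equals the shortest possible length, so every move has to be on a shortest route through the required cells.
Route from a3: up 2 to a1, right 3 to d1, down 1 to d2 — 6 moves in all.
Check: all required cells visited; 6 ≤ 6 moves.

a3 -> a2 -> a1 -> b1 -> c1 -> d1 -> d2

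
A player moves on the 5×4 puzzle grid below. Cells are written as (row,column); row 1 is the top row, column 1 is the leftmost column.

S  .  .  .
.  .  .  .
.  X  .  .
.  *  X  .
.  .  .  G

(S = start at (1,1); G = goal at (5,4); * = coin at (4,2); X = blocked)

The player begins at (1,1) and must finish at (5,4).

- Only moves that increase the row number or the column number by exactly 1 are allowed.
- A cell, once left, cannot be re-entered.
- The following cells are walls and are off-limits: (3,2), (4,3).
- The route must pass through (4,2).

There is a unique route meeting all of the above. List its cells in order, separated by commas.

Moves only go right or down, so the column and row indices never decrease.
Route from (1,1): down 3 to (4,1), right 1 to (4,2), down 1 to (5,2), right 2 to (5,4) — 7 moves in all.
Check: all required cells visited.

(1,1), (2,1), (3,1), (4,1), (4,2), (5,2), (5,3), (5,4)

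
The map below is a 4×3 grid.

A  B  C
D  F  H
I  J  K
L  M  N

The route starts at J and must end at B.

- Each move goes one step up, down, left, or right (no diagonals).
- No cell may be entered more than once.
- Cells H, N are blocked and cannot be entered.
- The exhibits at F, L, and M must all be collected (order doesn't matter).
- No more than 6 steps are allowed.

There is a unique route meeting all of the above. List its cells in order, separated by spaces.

J M L I D F B

The budget equals the shortest possible length, so every move has to be on a shortest route through the required cells.
Route from J: down 1 to M, left 1 to L, up 2 to D, right 1 to F, up 1 to B — 6 moves in all.
Check: all required cells visited; 6 ≤ 6 moves.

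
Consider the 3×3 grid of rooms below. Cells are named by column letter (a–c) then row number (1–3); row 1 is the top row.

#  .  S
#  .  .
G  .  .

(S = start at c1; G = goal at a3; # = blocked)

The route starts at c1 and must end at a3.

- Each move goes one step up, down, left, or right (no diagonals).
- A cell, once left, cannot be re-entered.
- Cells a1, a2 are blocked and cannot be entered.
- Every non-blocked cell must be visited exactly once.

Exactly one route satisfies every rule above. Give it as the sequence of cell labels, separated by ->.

Need to visit all 7 open cells exactly once, starting at c1 and ending at a3.
Route from c1: left 1 to b1, down 1 to b2, right 1 to c2, down 1 to c3, left 2 to a3 — 6 moves in all.
Check: all 7 open cells covered.

c1 -> b1 -> b2 -> c2 -> c3 -> b3 -> a3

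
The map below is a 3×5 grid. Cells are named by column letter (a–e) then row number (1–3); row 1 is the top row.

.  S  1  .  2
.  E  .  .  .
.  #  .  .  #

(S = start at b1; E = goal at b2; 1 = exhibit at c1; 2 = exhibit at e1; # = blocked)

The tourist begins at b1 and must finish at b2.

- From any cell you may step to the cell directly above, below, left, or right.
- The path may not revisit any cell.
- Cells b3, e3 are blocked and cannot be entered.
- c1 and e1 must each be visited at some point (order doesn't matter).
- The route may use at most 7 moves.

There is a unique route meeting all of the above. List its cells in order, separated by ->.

b1 -> c1 -> d1 -> e1 -> e2 -> d2 -> c2 -> b2

Any route must reach c1 and e1 and still end at b2 within 7 moves, so the order of the required stops is forced.
Route from b1: 3× right (reaching e1), down to e2, 3× left (reaching b2) — 7 moves in all.
Check: all required cells visited; 7 ≤ 7 moves.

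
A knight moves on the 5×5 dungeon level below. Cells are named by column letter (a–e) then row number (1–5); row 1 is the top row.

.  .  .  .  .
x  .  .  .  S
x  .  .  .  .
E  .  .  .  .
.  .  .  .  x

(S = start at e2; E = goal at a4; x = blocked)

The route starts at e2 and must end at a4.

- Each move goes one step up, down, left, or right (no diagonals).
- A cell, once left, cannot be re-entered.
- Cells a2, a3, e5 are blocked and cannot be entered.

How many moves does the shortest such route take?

The Manhattan distance from e2 to a4 is |2−4| + |5−1| = 6, so at least 6 moves are needed.
A route of 6 moves achieves this: e2 → e3 → e4 → d4 → c4 → b4 → a4.
Since 6 matches the lower bound, it is optimal.

6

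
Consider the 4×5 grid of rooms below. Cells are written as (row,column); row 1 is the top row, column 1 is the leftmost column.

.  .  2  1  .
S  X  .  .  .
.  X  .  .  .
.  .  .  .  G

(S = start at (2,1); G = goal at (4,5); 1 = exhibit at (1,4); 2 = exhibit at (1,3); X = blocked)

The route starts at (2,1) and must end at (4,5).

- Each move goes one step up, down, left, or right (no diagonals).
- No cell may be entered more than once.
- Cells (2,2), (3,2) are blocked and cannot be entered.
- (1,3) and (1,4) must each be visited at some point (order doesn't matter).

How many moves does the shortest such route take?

8

Any route passes through (1,3) and (1,4) in some order between (2,1) and (4,5). Summing Manhattan distances along each leg and taking the cheapest ordering ((2,1) → (1,3) → (1,4) → (4,5)) gives a lower bound of 3 + 1 + 4 = 8 moves.
A route of 8 moves achieves this: (2,1) → (1,1) → (1,2) → (1,3) → (1,4) → (2,4) → (3,4) → (4,4) → (4,5).
Since 8 matches the lower bound, it is optimal.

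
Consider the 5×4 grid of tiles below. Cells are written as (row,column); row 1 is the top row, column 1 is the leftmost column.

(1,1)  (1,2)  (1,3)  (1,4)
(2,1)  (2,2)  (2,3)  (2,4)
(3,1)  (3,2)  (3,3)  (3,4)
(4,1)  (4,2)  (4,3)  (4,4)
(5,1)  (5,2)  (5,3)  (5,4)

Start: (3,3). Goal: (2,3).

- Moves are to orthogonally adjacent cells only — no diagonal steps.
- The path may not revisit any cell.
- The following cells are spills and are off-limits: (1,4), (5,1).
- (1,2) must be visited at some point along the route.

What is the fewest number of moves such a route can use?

Any route passes through (1,2) somewhere between (3,3) and (2,3). Summing Manhattan distances along the two legs ((3,3) → (1,2) → (2,3)) gives a lower bound of 3 + 2 = 5 moves.
A route of 5 moves achieves this: (3,3) → (3,2) → (2,2) → (1,2) → (1,3) → (2,3).
Since 5 matches the lower bound, it is optimal.

5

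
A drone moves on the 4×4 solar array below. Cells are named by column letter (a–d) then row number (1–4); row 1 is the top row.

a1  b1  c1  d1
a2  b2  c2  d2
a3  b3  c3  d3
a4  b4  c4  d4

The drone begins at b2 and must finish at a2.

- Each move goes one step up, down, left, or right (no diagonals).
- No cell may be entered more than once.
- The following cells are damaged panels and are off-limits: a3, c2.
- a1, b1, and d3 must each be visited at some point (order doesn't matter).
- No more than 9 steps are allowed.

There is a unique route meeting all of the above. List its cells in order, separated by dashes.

The 9-move cap with required stops at a1, b1, d3 leaves no slack for detours.
Route from b2: down to b3, 2× right (reaching d3), 2× up (reaching d1), 3× left (reaching a1), down to a2 — 9 moves in all.
Check: all required cells visited; 9 ≤ 9 moves.

b2 - b3 - c3 - d3 - d2 - d1 - c1 - b1 - a1 - a2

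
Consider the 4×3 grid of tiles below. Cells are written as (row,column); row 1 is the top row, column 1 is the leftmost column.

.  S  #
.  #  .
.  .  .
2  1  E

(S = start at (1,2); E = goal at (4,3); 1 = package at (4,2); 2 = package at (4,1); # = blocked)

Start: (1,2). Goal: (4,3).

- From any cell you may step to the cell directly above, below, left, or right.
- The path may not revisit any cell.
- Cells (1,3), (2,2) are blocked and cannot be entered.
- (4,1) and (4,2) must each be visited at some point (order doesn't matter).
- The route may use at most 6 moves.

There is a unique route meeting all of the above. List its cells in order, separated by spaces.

(1,2) (1,1) (2,1) (3,1) (4,1) (4,2) (4,3)

The budget equals the shortest possible length, so every move has to be on a shortest route through the required cells.
Route from (1,2): left 1 to (1,1), down 3 to (4,1), right 2 to (4,3) — 6 moves in all.
Check: all required cells visited; 6 ≤ 6 moves.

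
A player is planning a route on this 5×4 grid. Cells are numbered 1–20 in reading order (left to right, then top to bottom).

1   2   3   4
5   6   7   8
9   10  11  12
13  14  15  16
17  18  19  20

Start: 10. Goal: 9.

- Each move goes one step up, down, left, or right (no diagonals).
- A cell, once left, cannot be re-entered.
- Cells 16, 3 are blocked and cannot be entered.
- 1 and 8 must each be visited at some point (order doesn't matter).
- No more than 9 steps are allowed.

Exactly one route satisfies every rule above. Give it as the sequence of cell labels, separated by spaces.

10 11 12 8 7 6 2 1 5 9

Any route must reach 1 and 8 and still end at 9 within 9 moves, so the order of the required stops is forced.
Route from 10: right 2 to 12, up 1 to 8, left 2 to 6, up 1 to 2, left 1 to 1, down 2 to 9 — 9 moves in all.
Check: all required cells visited; 9 ≤ 9 moves.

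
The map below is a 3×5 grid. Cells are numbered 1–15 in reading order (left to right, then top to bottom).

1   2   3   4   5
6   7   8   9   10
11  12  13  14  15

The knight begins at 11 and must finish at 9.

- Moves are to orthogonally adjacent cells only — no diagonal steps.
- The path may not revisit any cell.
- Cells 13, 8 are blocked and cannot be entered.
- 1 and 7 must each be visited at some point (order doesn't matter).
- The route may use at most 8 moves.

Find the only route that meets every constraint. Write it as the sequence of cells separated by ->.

11 -> 12 -> 7 -> 6 -> 1 -> 2 -> 3 -> 4 -> 9

The 8-move cap with required stops at 1, 7 leaves no slack for detours.
Route from 11: right 1 to 12, up 1 to 7, left 1 to 6, up 1 to 1, right 3 to 4, down 1 to 9 — 8 moves in all.
Check: all required cells visited; 8 ≤ 8 moves.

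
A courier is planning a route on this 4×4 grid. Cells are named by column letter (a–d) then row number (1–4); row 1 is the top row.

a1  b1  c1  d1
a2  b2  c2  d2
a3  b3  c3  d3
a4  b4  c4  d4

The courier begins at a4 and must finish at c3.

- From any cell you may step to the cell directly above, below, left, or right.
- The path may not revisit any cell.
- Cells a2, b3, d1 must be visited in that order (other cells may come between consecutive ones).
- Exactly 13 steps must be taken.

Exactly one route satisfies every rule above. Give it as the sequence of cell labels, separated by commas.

The waypoints must appear in the order a2, b3, d1, with no cell reused.
Route from a4: 2× up (reaching a2), right to b2, 2× down (reaching b4), 2× right (reaching d4), 3× up (reaching d1), left to c1, 2× down (reaching c3) — 13 moves in all.
Check: order respected (a2 at step 2, b3 at step 4, d1 at step 10); 13 moves as required.

a4, a3, a2, b2, b3, b4, c4, d4, d3, d2, d1, c1, c2, c3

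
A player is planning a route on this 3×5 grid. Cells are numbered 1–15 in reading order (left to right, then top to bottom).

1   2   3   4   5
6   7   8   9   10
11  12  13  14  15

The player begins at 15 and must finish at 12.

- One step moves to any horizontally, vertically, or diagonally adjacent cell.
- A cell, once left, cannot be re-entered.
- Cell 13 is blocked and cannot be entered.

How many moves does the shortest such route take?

With diagonal moves allowed, the Chebyshev distance max(|Δrow|,|Δcol|) from 15 to 12 is 3, so at least 3 moves are needed.
A route of 3 moves achieves this: 15 → 9 → 8 → 12.
Since 3 matches the lower bound, it is optimal.

3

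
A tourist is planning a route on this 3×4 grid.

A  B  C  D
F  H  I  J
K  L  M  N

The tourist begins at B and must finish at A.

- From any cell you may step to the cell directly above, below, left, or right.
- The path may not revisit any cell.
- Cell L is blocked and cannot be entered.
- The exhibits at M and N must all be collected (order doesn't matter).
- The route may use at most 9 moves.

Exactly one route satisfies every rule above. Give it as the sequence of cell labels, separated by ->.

B -> C -> D -> J -> N -> M -> I -> H -> F -> A

The 9-move cap with required stops at M, N leaves no slack for detours.
Route from B: right 2 to D, down 2 to N, left 1 to M, up 1 to I, left 2 to F, up 1 to A — 9 moves in all.
Check: all required cells visited; 9 ≤ 9 moves.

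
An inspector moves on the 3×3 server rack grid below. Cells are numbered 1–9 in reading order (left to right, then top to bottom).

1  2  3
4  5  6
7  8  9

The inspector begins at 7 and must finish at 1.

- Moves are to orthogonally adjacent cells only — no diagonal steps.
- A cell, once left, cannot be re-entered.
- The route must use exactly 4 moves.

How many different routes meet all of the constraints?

Need simple routes of exactly 4 moves from 7 to 1 (Manhattan distance 2, so 1 moves are spent on a detour and 1 undoing it).
Enumerating: 7 4 5 2 1 | 7 8 5 2 1 | 7 8 5 4 1.
That gives 3 routes.

3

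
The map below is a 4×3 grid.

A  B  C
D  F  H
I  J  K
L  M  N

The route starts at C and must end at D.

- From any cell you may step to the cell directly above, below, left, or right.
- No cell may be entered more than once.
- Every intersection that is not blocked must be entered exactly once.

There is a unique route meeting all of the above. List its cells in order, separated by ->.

Need to visit all 12 open cells exactly once, starting at C and ending at D.
Cell A has only two open neighbours (D and B), so the path must pass straight through it: one of those is the cell it's entered from and the other is where it exits.
Route from C: down 3 to N, left 2 to L, up 1 to I, right 1 to J, up 2 to B, left 1 to A, down 1 to D — 11 moves in all.
Check: all 12 open cells covered.

C -> H -> K -> N -> M -> L -> I -> J -> F -> B -> A -> D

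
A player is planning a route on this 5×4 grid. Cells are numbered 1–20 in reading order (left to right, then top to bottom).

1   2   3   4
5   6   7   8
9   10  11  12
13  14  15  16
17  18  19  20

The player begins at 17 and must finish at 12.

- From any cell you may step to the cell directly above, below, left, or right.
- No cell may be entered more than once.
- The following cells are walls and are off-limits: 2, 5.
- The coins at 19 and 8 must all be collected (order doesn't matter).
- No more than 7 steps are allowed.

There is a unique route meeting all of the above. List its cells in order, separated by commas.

The budget equals the shortest possible length, so every move has to be on a shortest route through the required cells.
Route from 17: right 2 to 19, up 3 to 7, right 1 to 8, down 1 to 12 — 7 moves in all.
Check: all required cells visited; 7 ≤ 7 moves.

17, 18, 19, 15, 11, 7, 8, 12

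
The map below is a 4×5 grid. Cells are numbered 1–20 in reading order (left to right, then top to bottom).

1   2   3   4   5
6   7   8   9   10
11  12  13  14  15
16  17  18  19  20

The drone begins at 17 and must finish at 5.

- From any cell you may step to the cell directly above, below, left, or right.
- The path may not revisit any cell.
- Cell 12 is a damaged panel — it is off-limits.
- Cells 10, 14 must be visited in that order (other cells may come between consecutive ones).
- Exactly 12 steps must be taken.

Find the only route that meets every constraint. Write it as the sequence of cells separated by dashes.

17 - 18 - 19 - 20 - 15 - 10 - 9 - 14 - 13 - 8 - 3 - 4 - 5

The waypoints must appear in the order 10, 14, with no cell reused.
Route from 17: 3× right (reaching 20), 2× up (reaching 10), left to 9, down to 14, left to 13, 2× up (reaching 3), 2× right (reaching 5) — 12 moves in all.
Check: order respected (10 at step 5, 14 at step 7); 12 moves as required.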